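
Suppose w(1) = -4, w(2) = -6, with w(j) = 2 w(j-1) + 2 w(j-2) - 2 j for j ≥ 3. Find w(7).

w(3) = 2*(-6) + 2*(-4) - 6 = -26
w(4) = 2*(-26) + 2*(-6) - 8 = -72
w(5) = 2*(-72) + 2*(-26) - 10 = -206
w(6) = 2*(-206) + 2*(-72) - 12 = -568
w(7) = 2*(-568) + 2*(-206) - 14 = -1562

-1562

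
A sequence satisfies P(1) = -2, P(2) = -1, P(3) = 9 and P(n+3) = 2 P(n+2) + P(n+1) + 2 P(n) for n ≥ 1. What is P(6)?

P(4) = 2·9 + (-1) + 2·(-2) = 13
P(5) = 2·13 + 9 + 2·(-1) = 33
P(6) = 2·33 + 13 + 2·9 = 97

97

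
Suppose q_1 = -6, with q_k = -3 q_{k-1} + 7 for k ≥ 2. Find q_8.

16951

q_2 = -3(-6) + 7 = 25
q_3 = -3(25) + 7 = -68
q_4 = -3(-68) + 7 = 211
q_5 = -3(211) + 7 = -626
q_6 = -3(-626) + 7 = 1885
q_7 = -3(1885) + 7 = -5648
q_8 = -3(-5648) + 7 = 16951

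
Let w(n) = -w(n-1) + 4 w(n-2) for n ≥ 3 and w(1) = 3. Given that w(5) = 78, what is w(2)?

-2

Let w(2) = z.
w(3) = 12 - z
w(4) = -12 + 5z
w(5) = 60 - 9z
So 60 - 9z = 78, giving z = -2.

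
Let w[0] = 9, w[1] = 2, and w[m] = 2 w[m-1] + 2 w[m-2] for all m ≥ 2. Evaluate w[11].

w[2] = 2(2) + 2(9) = 22
w[3] = 2(22) + 2(2) = 48
w[4] = 2(48) + 2(22) = 140
w[5] = 2(140) + 2(48) = 376
w[6] = 2(376) + 2(140) = 1032
w[7] = 2(1032) + 2(376) = 2816
w[8] = 2(2816) + 2(1032) = 7696
w[9] = 2(7696) + 2(2816) = 21024
w[10] = 2(21024) + 2(7696) = 57440
w[11] = 2(57440) + 2(21024) = 156928

156928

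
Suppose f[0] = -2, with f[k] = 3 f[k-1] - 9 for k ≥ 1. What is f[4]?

f[1] = 3*(-2) - 9 = -15
f[2] = 3*(-15) - 9 = -54
f[3] = 3*(-54) - 9 = -171
f[4] = 3*(-171) - 9 = -522

-522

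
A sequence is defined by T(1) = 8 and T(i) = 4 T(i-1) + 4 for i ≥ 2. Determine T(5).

2388

T(2) = 4*8 + 4 = 36
T(3) = 4*36 + 4 = 148
T(4) = 4*148 + 4 = 596
T(5) = 4*596 + 4 = 2388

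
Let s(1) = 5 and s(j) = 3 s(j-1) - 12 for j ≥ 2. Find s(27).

The fixed point is -12/(1 - 3) = 6, so s(j) - 6 = 3(s(j-1) - 6).
Hence s(j) = -1·3^{j-1} + 6.
s(27) = -1·3^{26} + 6 = -1·2541865828329 + 6 = -2541865828323.

-2541865828323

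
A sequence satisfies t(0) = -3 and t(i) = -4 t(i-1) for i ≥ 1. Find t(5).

t(1) = -4*(-3) = 12
t(2) = -4*12 = -48
t(3) = -4*(-48) = 192
t(4) = -4*192 = -768
t(5) = -4*(-768) = 3072

3072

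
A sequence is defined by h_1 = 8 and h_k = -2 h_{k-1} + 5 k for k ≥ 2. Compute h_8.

-654

h_2 = -2·8 + 10 = -6
h_3 = -2·(-6) + 15 = 27
h_4 = -2·27 + 20 = -34
h_5 = -2·(-34) + 25 = 93
h_6 = -2·93 + 30 = -156
h_7 = -2·(-156) + 35 = 347
h_8 = -2·347 + 40 = -654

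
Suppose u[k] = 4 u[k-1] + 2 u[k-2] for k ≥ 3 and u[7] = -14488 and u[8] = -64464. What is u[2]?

-6

Rearranging, u[k-2] = (u[k] - 4 u[k-1]) / 2.
u[6] = (-64464 - 4(-14488)) / 2 = -6512/2 = -3256
u[5] = (-14488 - 4(-3256)) / 2 = -1464/2 = -732
u[4] = (-3256 - 4(-732)) / 2 = -328/2 = -164
u[3] = (-732 - 4(-164)) / 2 = -76/2 = -38
u[2] = (-164 - 4(-38)) / 2 = -12/2 = -6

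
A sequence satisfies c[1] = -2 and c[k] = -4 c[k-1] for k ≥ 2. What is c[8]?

32768

c[2] = -4(-2) = 8
c[3] = -4(8) = -32
c[4] = -4(-32) = 128
c[5] = -4(128) = -512
c[6] = -4(-512) = 2048
c[7] = -4(2048) = -8192
c[8] = -4(-8192) = 32768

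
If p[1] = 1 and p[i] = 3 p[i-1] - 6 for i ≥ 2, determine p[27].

The fixed point is -6/(1 - 3) = 3, so p[i] - 3 = 3(p[i-1] - 3).
Hence p[i] = -2·3^{i-1} + 3.
p[27] = -2·3^{26} + 3 = -2·2541865828329 + 3 = -5083731656655.

-5083731656655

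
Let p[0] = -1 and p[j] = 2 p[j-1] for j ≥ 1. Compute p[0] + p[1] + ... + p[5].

p[1] = 2*(-1) = -2
p[2] = 2*(-2) = -4
p[3] = 2*(-4) = -8
p[4] = 2*(-8) = -16
p[5] = 2*(-16) = -32
Sum = (-1) + (-2) + (-4) + (-8) + (-16) + (-32) = -63

-63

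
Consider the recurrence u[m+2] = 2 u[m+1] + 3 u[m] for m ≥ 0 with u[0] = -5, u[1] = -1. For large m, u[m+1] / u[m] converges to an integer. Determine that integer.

The characteristic equation is r^2 - 2r - 3 = 0, which factors as (r - 3)(r + 1) = 0.
So the roots are 3 and -1. Since |3| > |-1| and the coefficient of 3^m is non-zero, the ratio tends to 3.

3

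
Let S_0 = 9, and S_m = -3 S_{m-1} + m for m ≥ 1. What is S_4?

715

S_1 = -3·9 + 1 = -26
S_2 = -3·(-26) + 2 = 80
S_3 = -3·80 + 3 = -237
S_4 = -3·(-237) + 4 = 715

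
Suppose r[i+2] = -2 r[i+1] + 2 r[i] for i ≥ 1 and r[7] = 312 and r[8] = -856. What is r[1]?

Rearranging, r[i-2] = (r[i] + 2 r[i-1]) / 2.
r[6] = (-856 + 2·312) / 2 = -232/2 = -116
r[5] = (312 + 2·(-116)) / 2 = 80/2 = 40
r[4] = (-116 + 2·40) / 2 = -36/2 = -18
r[3] = (40 + 2·(-18)) / 2 = 4/2 = 2
r[2] = (-18 + 2·2) / 2 = -14/2 = -7
r[1] = (2 + 2·(-7)) / 2 = -12/2 = -6

-6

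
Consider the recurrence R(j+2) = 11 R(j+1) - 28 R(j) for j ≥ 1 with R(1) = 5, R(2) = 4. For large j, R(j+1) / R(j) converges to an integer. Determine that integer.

7

The characteristic equation is r^2 - 11r + 28 = 0, which factors as (r - 7)(r - 4) = 0.
So the roots are 7 and 4. Since |7| > |4| and the coefficient of 7^j is non-zero, the ratio tends to 7.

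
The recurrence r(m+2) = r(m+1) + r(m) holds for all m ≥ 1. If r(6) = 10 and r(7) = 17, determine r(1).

5

Rearranging, r(m-2) = r(m) - r(m-1).
r(5) = 17 - 10 = 7
r(4) = 10 - 7 = 3
r(3) = 7 - 3 = 4
r(2) = 3 - 4 = -1
r(1) = 4 - (-1) = 5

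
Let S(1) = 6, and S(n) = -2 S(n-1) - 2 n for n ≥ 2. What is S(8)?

S(2) = -2·6 - 4 = -16
S(3) = -2·(-16) - 6 = 26
S(4) = -2·26 - 8 = -60
S(5) = -2·(-60) - 10 = 110
S(6) = -2·110 - 12 = -232
S(7) = -2·(-232) - 14 = 450
S(8) = -2·450 - 16 = -916

-916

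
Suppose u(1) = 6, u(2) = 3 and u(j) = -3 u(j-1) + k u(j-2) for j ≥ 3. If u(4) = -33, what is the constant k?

4

u(3) = -9 + 6k
u(4) = 27 - 15k
So 27 - 15k = -33, giving k = 4.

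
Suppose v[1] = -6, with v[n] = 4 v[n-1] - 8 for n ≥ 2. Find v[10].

v[2] = 4·(-6) - 8 = -32
v[3] = 4·(-32) - 8 = -136
v[4] = 4·(-136) - 8 = -552
v[5] = 4·(-552) - 8 = -2216
v[6] = 4·(-2216) - 8 = -8872
v[7] = 4·(-8872) - 8 = -35496
v[8] = 4·(-35496) - 8 = -141992
v[9] = 4·(-141992) - 8 = -567976
v[10] = 4·(-567976) - 8 = -2271912

-2271912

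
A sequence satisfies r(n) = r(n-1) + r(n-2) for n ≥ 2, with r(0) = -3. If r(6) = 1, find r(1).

Let r(1) = z.
r(2) = -3 + z
r(3) = -3 + 2z
r(4) = -6 + 3z
r(5) = -9 + 5z
r(6) = -15 + 8z
So -15 + 8z = 1, giving z = 2.

2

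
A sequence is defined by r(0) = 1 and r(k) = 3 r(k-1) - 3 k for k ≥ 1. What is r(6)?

r(1) = 3(1) - 3 = 0
r(2) = 3(0) - 6 = -6
r(3) = 3(-6) - 9 = -27
r(4) = 3(-27) - 12 = -93
r(5) = 3(-93) - 15 = -294
r(6) = 3(-294) - 18 = -900

-900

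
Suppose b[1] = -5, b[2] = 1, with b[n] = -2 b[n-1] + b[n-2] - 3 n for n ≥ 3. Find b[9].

-2237

b[3] = -2*1 + (-5) - 9 = -16
b[4] = -2*(-16) + 1 - 12 = 21
b[5] = -2*21 + (-16) - 15 = -73
b[6] = -2*(-73) + 21 - 18 = 149
b[7] = -2*149 + (-73) - 21 = -392
b[8] = -2*(-392) + 149 - 24 = 909
b[9] = -2*909 + (-392) - 27 = -2237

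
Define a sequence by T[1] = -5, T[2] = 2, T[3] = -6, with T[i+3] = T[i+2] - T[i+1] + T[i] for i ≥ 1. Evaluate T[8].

-13

T[4] = (-6) - 2 + (-5) = -13
T[5] = (-13) - (-6) + 2 = -5
T[6] = (-5) - (-13) + (-6) = 2
T[7] = 2 - (-5) + (-13) = -6
T[8] = (-6) - 2 + (-5) = -13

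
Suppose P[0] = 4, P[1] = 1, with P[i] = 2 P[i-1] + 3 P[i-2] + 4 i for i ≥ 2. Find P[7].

P[2] = 2·1 + 3·4 + 8 = 22
P[3] = 2·22 + 3·1 + 12 = 59
P[4] = 2·59 + 3·22 + 16 = 200
P[5] = 2·200 + 3·59 + 20 = 597
P[6] = 2·597 + 3·200 + 24 = 1818
P[7] = 2·1818 + 3·597 + 28 = 5455

5455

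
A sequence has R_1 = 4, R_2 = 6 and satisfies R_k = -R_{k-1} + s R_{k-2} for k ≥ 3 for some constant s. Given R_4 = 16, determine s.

5

R_3 = -6 + 4s
R_4 = 6 + 2s
So 6 + 2s = 16, giving s = 5.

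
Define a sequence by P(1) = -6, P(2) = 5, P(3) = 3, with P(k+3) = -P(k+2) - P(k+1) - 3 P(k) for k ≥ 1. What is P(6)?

9

P(4) = -3 - 5 - 3(-6) = 10
P(5) = -10 - 3 - 3(5) = -28
P(6) = -(-28) - 10 - 3(3) = 9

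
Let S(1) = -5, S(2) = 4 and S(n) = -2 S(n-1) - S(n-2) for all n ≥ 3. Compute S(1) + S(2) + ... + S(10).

S(3) = -2*4 - (-5) = -3
S(4) = -2*(-3) - 4 = 2
S(5) = -2*2 - (-3) = -1
S(6) = -2*(-1) - 2 = 0
S(7) = -2*0 - (-1) = 1
S(8) = -2*1 - 0 = -2
S(9) = -2*(-2) - 1 = 3
S(10) = -2*3 - (-2) = -4
Sum = (-5) + 4 + (-3) + 2 + (-1) + 0 + 1 + (-2) + 3 + (-4) = -5

-5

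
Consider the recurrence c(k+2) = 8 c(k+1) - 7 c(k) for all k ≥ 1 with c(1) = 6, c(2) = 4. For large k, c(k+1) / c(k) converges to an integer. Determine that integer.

The characteristic equation is r^2 - 8r + 7 = 0, which factors as (r - 7)(r - 1) = 0.
So the roots are 7 and 1. Since |7| > |1| and the coefficient of 7^k is non-zero, the ratio tends to 7.

7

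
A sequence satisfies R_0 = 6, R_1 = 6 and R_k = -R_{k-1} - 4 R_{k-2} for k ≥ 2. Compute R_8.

402

R_2 = -6 - 4·6 = -30
R_3 = -(-30) - 4·6 = 6
R_4 = -6 - 4·(-30) = 114
R_5 = -114 - 4·6 = -138
R_6 = -(-138) - 4·114 = -318
R_7 = -(-318) - 4·(-138) = 870
R_8 = -870 - 4·(-318) = 402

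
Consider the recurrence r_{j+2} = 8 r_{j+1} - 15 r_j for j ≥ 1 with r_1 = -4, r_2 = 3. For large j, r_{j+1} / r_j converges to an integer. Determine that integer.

5

The characteristic equation is r^2 - 8r + 15 = 0, which factors as (r - 5)(r - 3) = 0.
So the roots are 5 and 3. Since |5| > |3| and the coefficient of 5^j is non-zero, the ratio tends to 5.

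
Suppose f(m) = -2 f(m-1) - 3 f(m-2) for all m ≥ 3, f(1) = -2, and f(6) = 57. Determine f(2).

Let f(2) = w.
f(3) = 6 - 2w
f(4) = -12 + w
f(5) = 6 + 4w
f(6) = 24 - 11w
So 24 - 11w = 57, giving w = -3.

-3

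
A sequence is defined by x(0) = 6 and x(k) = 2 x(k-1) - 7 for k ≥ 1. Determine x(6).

x(1) = 2(6) - 7 = 5
x(2) = 2(5) - 7 = 3
x(3) = 2(3) - 7 = -1
x(4) = 2(-1) - 7 = -9
x(5) = 2(-9) - 7 = -25
x(6) = 2(-25) - 7 = -57

-57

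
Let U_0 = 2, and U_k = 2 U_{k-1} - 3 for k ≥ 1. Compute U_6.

U_1 = 2*2 - 3 = 1
U_2 = 2*1 - 3 = -1
U_3 = 2*(-1) - 3 = -5
U_4 = 2*(-5) - 3 = -13
U_5 = 2*(-13) - 3 = -29
U_6 = 2*(-29) - 3 = -61

-61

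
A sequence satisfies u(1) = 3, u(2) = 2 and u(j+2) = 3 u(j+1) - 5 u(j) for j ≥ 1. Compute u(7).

291

u(3) = 3·2 - 5·3 = -9
u(4) = 3·(-9) - 5·2 = -37
u(5) = 3·(-37) - 5·(-9) = -66
u(6) = 3·(-66) - 5·(-37) = -13
u(7) = 3·(-13) - 5·(-66) = 291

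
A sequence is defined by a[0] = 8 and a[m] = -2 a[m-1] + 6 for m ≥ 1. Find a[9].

a[1] = -2*8 + 6 = -10
a[2] = -2*(-10) + 6 = 26
a[3] = -2*26 + 6 = -46
a[4] = -2*(-46) + 6 = 98
a[5] = -2*98 + 6 = -190
a[6] = -2*(-190) + 6 = 386
a[7] = -2*386 + 6 = -766
a[8] = -2*(-766) + 6 = 1538
a[9] = -2*1538 + 6 = -3070

-3070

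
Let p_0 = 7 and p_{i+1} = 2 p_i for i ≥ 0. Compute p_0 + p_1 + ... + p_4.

217

p_1 = 2(7) = 14
p_2 = 2(14) = 28
p_3 = 2(28) = 56
p_4 = 2(56) = 112
Sum = 7 + 14 + 28 + 56 + 112 = 217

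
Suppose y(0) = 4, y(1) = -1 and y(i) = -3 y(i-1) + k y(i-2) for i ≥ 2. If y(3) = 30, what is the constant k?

-3

y(2) = 3 + 4k
y(3) = -9 - 13k
So -9 - 13k = 30, giving k = -3.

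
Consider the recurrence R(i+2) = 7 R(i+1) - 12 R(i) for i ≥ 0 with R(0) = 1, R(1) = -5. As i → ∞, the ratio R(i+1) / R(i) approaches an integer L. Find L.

4

The characteristic equation is r^2 - 7r + 12 = 0, which factors as (r - 4)(r - 3) = 0.
So the roots are 4 and 3. Since |4| > |3| and the coefficient of 4^i is non-zero, the ratio tends to 4.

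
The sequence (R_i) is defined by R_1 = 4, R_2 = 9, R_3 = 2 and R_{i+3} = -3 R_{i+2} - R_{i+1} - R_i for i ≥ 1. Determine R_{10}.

R_4 = -3·2 - 9 - 4 = -19
R_5 = -3·(-19) - 2 - 9 = 46
R_6 = -3·46 - (-19) - 2 = -121
R_7 = -3·(-121) - 46 - (-19) = 336
R_8 = -3·336 - (-121) - 46 = -933
R_9 = -3·(-933) - 336 - (-121) = 2584
R_{10} = -3·2584 - (-933) - 336 = -7155

-7155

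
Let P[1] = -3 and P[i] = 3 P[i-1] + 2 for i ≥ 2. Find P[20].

-2324522935

The fixed point is 2/(1 - 3) = -1, so P[i] + 1 = 3(P[i-1] + 1).
Hence P[i] = -2·3^{i-1} - 1.
P[20] = -2·3^{19} - 1 = -2·1162261467 - 1 = -2324522935.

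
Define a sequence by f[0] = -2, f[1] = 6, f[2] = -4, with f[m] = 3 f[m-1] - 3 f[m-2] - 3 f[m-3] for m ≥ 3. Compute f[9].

4590

f[3] = 3·(-4) - 3·6 - 3·(-2) = -24
f[4] = 3·(-24) - 3·(-4) - 3·6 = -78
f[5] = 3·(-78) - 3·(-24) - 3·(-4) = -150
f[6] = 3·(-150) - 3·(-78) - 3·(-24) = -144
f[7] = 3·(-144) - 3·(-150) - 3·(-78) = 252
f[8] = 3·252 - 3·(-144) - 3·(-150) = 1638
f[9] = 3·1638 - 3·252 - 3·(-144) = 4590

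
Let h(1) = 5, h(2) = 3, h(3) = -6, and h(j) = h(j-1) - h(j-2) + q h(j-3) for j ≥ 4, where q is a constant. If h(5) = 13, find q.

2

h(4) = -9 + 5q
h(5) = -3 + 8q
So -3 + 8q = 13, giving q = 2.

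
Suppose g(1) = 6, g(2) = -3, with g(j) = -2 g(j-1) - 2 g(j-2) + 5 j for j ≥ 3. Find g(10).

-88

g(3) = -2·(-3) - 2·6 + 15 = 9
g(4) = -2·9 - 2·(-3) + 20 = 8
g(5) = -2·8 - 2·9 + 25 = -9
g(6) = -2·(-9) - 2·8 + 30 = 32
g(7) = -2·32 - 2·(-9) + 35 = -11
g(8) = -2·(-11) - 2·32 + 40 = -2
g(9) = -2·(-2) - 2·(-11) + 45 = 71
g(10) = -2·71 - 2·(-2) + 50 = -88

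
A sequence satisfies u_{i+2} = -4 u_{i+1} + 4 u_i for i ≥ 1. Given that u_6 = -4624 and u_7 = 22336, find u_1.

6

Rearranging, u_{i-2} = (u_i + 4 u_{i-1}) / 4.
u_5 = (22336 + 4·(-4624)) / 4 = 3840/4 = 960
u_4 = (-4624 + 4·960) / 4 = -784/4 = -196
u_3 = (960 + 4·(-196)) / 4 = 176/4 = 44
u_2 = (-196 + 4·44) / 4 = -20/4 = -5
u_1 = (44 + 4·(-5)) / 4 = 24/4 = 6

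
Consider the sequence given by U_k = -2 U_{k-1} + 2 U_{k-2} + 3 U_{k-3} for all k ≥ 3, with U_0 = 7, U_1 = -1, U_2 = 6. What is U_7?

U_3 = -2·6 + 2·(-1) + 3·7 = 7
U_4 = -2·7 + 2·6 + 3·(-1) = -5
U_5 = -2·(-5) + 2·7 + 3·6 = 42
U_6 = -2·42 + 2·(-5) + 3·7 = -73
U_7 = -2·(-73) + 2·42 + 3·(-5) = 215

215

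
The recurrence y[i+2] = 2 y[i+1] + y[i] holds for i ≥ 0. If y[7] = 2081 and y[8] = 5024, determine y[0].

Rearranging, y[i-2] = y[i] - 2 y[i-1].
y[6] = 5024 - 2(2081) = 862
y[5] = 2081 - 2(862) = 357
y[4] = 862 - 2(357) = 148
y[3] = 357 - 2(148) = 61
y[2] = 148 - 2(61) = 26
y[1] = 61 - 2(26) = 9
y[0] = 26 - 2(9) = 8

8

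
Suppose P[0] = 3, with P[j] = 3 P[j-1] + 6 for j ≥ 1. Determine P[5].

P[1] = 3(3) + 6 = 15
P[2] = 3(15) + 6 = 51
P[3] = 3(51) + 6 = 159
P[4] = 3(159) + 6 = 483
P[5] = 3(483) + 6 = 1455

1455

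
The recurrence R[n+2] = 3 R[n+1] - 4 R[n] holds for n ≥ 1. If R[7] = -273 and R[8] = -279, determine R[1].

Rearranging, R[n-2] = (R[n] - 3 R[n-1]) / -4.
R[6] = (-279 - 3·(-273)) / -4 = 540/-4 = -135
R[5] = (-273 - 3·(-135)) / -4 = 132/-4 = -33
R[4] = (-135 - 3·(-33)) / -4 = -36/-4 = 9
R[3] = (-33 - 3·9) / -4 = -60/-4 = 15
R[2] = (9 - 3·15) / -4 = -36/-4 = 9
R[1] = (15 - 3·9) / -4 = -12/-4 = 3

3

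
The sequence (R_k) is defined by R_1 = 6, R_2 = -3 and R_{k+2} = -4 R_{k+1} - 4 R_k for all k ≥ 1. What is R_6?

528

R_3 = -4·(-3) - 4·6 = -12
R_4 = -4·(-12) - 4·(-3) = 60
R_5 = -4·60 - 4·(-12) = -192
R_6 = -4·(-192) - 4·60 = 528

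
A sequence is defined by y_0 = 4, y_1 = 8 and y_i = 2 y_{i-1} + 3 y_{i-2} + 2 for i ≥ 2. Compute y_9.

y_2 = 2*8 + 3*4 + 2 = 30
y_3 = 2*30 + 3*8 + 2 = 86
y_4 = 2*86 + 3*30 + 2 = 264
y_5 = 2*264 + 3*86 + 2 = 788
y_6 = 2*788 + 3*264 + 2 = 2370
y_7 = 2*2370 + 3*788 + 2 = 7106
y_8 = 2*7106 + 3*2370 + 2 = 21324
y_9 = 2*21324 + 3*7106 + 2 = 63968

63968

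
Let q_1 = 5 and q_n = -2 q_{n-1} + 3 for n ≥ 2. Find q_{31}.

The fixed point is 3/(1 + 2) = 1, so q_n - 1 = -2(q_{n-1} - 1).
Hence q_n = 4·(-2)^{n-1} + 1.
q_{31} = 4·(-2)^{30} + 1 = 4·1073741824 + 1 = 4294967297.

4294967297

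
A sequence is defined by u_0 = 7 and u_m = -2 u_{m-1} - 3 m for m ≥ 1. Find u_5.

u_1 = -2*7 - 3 = -17
u_2 = -2*(-17) - 6 = 28
u_3 = -2*28 - 9 = -65
u_4 = -2*(-65) - 12 = 118
u_5 = -2*118 - 15 = -251

-251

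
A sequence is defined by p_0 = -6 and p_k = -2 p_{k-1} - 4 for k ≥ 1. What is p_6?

-300

p_1 = -2(-6) - 4 = 8
p_2 = -2(8) - 4 = -20
p_3 = -2(-20) - 4 = 36
p_4 = -2(36) - 4 = -76
p_5 = -2(-76) - 4 = 148
p_6 = -2(148) - 4 = -300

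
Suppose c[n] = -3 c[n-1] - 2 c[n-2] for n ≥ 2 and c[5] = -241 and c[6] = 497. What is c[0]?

-7

Rearranging, c[n-2] = (c[n] + 3 c[n-1]) / -2.
c[4] = (497 + 3(-241)) / -2 = -226/-2 = 113
c[3] = (-241 + 3(113)) / -2 = 98/-2 = -49
c[2] = (113 + 3(-49)) / -2 = -34/-2 = 17
c[1] = (-49 + 3(17)) / -2 = 2/-2 = -1
c[0] = (17 + 3(-1)) / -2 = 14/-2 = -7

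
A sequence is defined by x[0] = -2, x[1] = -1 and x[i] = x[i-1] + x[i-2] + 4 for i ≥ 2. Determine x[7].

51

x[2] = (-1) + (-2) + 4 = 1
x[3] = 1 + (-1) + 4 = 4
x[4] = 4 + 1 + 4 = 9
x[5] = 9 + 4 + 4 = 17
x[6] = 17 + 9 + 4 = 30
x[7] = 30 + 17 + 4 = 51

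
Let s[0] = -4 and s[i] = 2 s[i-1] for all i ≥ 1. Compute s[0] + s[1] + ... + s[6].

s[1] = 2*(-4) = -8
s[2] = 2*(-8) = -16
s[3] = 2*(-16) = -32
s[4] = 2*(-32) = -64
s[5] = 2*(-64) = -128
s[6] = 2*(-128) = -256
Sum = (-4) + (-8) + (-16) + (-32) + (-64) + (-128) + (-256) = -508

-508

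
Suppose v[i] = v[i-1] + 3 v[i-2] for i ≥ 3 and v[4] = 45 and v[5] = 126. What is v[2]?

Rearranging, v[i-2] = (v[i] - v[i-1]) / 3.
v[3] = (126 - 45) / 3 = 81/3 = 27
v[2] = (45 - 27) / 3 = 18/3 = 6

6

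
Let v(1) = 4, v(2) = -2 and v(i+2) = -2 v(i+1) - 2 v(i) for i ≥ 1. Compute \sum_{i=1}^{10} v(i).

v(3) = -2·(-2) - 2·4 = -4
v(4) = -2·(-4) - 2·(-2) = 12
v(5) = -2·12 - 2·(-4) = -16
v(6) = -2·(-16) - 2·12 = 8
v(7) = -2·8 - 2·(-16) = 16
v(8) = -2·16 - 2·8 = -48
v(9) = -2·(-48) - 2·16 = 64
v(10) = -2·64 - 2·(-48) = -32
Sum = 4 + (-2) + (-4) + 12 + (-16) + 8 + 16 + (-48) + 64 + (-32) = 2

2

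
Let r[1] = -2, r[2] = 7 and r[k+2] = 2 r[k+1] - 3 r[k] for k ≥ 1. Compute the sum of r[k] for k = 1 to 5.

r[3] = 2(7) - 3(-2) = 20
r[4] = 2(20) - 3(7) = 19
r[5] = 2(19) - 3(20) = -22
Sum = (-2) + 7 + 20 + 19 + (-22) = 22

22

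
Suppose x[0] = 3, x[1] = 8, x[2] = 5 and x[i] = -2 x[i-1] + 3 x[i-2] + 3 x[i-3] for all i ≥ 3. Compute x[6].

x[3] = -2*5 + 3*8 + 3*3 = 23
x[4] = -2*23 + 3*5 + 3*8 = -7
x[5] = -2*(-7) + 3*23 + 3*5 = 98
x[6] = -2*98 + 3*(-7) + 3*23 = -148

-148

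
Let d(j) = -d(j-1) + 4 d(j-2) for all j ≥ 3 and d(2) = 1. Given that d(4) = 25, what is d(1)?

-5

Let d(1) = z.
d(3) = -1 + 4z
d(4) = 5 - 4z
So 5 - 4z = 25, giving z = -5.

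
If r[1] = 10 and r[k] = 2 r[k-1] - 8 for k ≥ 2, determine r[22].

The fixed point is -8/(1 - 2) = 8, so r[k] - 8 = 2(r[k-1] - 8).
Hence r[k] = 2·2^{k-1} + 8.
r[22] = 2·2^{21} + 8 = 2·2097152 + 8 = 4194312.

4194312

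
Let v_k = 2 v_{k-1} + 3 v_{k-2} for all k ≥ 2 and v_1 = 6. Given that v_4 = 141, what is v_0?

1

Let v_0 = y.
v_2 = 12 + 3y
v_3 = 42 + 6y
v_4 = 120 + 21y
So 120 + 21y = 141, giving y = 1.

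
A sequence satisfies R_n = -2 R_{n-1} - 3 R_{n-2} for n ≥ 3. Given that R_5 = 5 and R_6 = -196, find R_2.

Rearranging, R_{n-2} = (R_n + 2 R_{n-1}) / -3.
R_4 = (-196 + 2(5)) / -3 = -186/-3 = 62
R_3 = (5 + 2(62)) / -3 = 129/-3 = -43
R_2 = (62 + 2(-43)) / -3 = -24/-3 = 8

8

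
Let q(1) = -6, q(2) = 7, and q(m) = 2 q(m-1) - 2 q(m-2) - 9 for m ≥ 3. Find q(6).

-73

q(3) = 2·7 - 2·(-6) - 9 = 17
q(4) = 2·17 - 2·7 - 9 = 11
q(5) = 2·11 - 2·17 - 9 = -21
q(6) = 2·(-21) - 2·11 - 9 = -73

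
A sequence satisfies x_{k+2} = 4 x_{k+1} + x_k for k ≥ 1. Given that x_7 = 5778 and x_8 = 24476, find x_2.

Rearranging, x_{k-2} = x_k - 4 x_{k-1}.
x_6 = 24476 - 4·5778 = 1364
x_5 = 5778 - 4·1364 = 322
x_4 = 1364 - 4·322 = 76
x_3 = 322 - 4·76 = 18
x_2 = 76 - 4·18 = 4

4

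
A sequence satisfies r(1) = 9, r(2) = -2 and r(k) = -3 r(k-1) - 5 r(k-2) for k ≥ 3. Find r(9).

3489

r(3) = -3(-2) - 5(9) = -39
r(4) = -3(-39) - 5(-2) = 127
r(5) = -3(127) - 5(-39) = -186
r(6) = -3(-186) - 5(127) = -77
r(7) = -3(-77) - 5(-186) = 1161
r(8) = -3(1161) - 5(-77) = -3098
r(9) = -3(-3098) - 5(1161) = 3489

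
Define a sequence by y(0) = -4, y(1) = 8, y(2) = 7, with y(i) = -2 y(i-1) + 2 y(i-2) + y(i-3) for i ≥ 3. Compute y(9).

-2554

y(3) = -2(7) + 2(8) + (-4) = -2
y(4) = -2(-2) + 2(7) + 8 = 26
y(5) = -2(26) + 2(-2) + 7 = -49
y(6) = -2(-49) + 2(26) + (-2) = 148
y(7) = -2(148) + 2(-49) + 26 = -368
y(8) = -2(-368) + 2(148) + (-49) = 983
y(9) = -2(983) + 2(-368) + 148 = -2554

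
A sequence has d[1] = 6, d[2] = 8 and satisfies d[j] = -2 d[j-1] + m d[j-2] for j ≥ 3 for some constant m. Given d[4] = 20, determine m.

3

d[3] = -16 + 6m
d[4] = 32 - 4m
So 32 - 4m = 20, giving m = 3.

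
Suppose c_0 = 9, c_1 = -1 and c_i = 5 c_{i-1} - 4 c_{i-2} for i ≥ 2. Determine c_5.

c_2 = 5*(-1) - 4*9 = -41
c_3 = 5*(-41) - 4*(-1) = -201
c_4 = 5*(-201) - 4*(-41) = -841
c_5 = 5*(-841) - 4*(-201) = -3401

-3401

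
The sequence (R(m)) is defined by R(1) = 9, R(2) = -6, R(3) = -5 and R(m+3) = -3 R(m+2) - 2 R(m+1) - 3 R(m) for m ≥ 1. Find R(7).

151

R(4) = -3·(-5) - 2·(-6) - 3·9 = 0
R(5) = -3·0 - 2·(-5) - 3·(-6) = 28
R(6) = -3·28 - 2·0 - 3·(-5) = -69
R(7) = -3·(-69) - 2·28 - 3·0 = 151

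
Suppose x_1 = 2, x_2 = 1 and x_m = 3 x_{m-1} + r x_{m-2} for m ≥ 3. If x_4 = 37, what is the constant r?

x_3 = 3 + 2r
x_4 = 9 + 7r
So 9 + 7r = 37, giving r = 4.

4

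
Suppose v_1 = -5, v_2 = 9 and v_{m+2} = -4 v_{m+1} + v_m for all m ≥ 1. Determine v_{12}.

v_3 = -4·9 + (-5) = -41
v_4 = -4·(-41) + 9 = 173
v_5 = -4·173 + (-41) = -733
v_6 = -4·(-733) + 173 = 3105
v_7 = -4·3105 + (-733) = -13153
v_8 = -4·(-13153) + 3105 = 55717
v_9 = -4·55717 + (-13153) = -236021
v_{10} = -4·(-236021) + 55717 = 999801
v_{11} = -4·999801 + (-236021) = -4235225
v_{12} = -4·(-4235225) + 999801 = 17940701

17940701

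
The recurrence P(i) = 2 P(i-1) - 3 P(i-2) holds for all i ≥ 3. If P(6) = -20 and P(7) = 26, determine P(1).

2

Rearranging, P(i-2) = (P(i) - 2 P(i-1)) / -3.
P(5) = (26 - 2·(-20)) / -3 = 66/-3 = -22
P(4) = (-20 - 2·(-22)) / -3 = 24/-3 = -8
P(3) = (-22 - 2·(-8)) / -3 = -6/-3 = 2
P(2) = (-8 - 2·2) / -3 = -12/-3 = 4
P(1) = (2 - 2·4) / -3 = -6/-3 = 2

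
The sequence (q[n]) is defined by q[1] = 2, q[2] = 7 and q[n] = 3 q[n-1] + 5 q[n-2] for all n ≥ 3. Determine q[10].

697552

q[3] = 3·7 + 5·2 = 31
q[4] = 3·31 + 5·7 = 128
q[5] = 3·128 + 5·31 = 539
q[6] = 3·539 + 5·128 = 2257
q[7] = 3·2257 + 5·539 = 9466
q[8] = 3·9466 + 5·2257 = 39683
q[9] = 3·39683 + 5·9466 = 166379
q[10] = 3·166379 + 5·39683 = 697552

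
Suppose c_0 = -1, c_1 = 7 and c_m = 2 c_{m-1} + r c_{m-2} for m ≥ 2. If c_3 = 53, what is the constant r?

5

c_2 = 14 - r
c_3 = 28 + 5r
So 28 + 5r = 53, giving r = 5.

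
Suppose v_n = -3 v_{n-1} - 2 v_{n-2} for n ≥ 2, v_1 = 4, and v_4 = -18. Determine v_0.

Let v_0 = x.
v_2 = -12 - 2x
v_3 = 28 + 6x
v_4 = -60 - 14x
So -60 - 14x = -18, giving x = -3.

-3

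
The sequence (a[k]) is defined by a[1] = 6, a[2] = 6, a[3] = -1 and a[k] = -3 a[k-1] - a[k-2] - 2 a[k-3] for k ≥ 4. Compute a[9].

a[4] = -3(-1) - 6 - 2(6) = -15
a[5] = -3(-15) - (-1) - 2(6) = 34
a[6] = -3(34) - (-15) - 2(-1) = -85
a[7] = -3(-85) - 34 - 2(-15) = 251
a[8] = -3(251) - (-85) - 2(34) = -736
a[9] = -3(-736) - 251 - 2(-85) = 2127

2127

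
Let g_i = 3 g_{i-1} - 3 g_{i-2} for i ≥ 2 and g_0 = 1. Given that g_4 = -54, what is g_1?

-4

Let g_1 = y.
g_2 = -3 + 3y
g_3 = -9 + 6y
g_4 = -18 + 9y
So -18 + 9y = -54, giving y = -4.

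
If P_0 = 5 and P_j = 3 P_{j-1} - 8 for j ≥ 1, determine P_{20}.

3486784405

The fixed point is -8/(1 - 3) = 4, so P_j - 4 = 3(P_{j-1} - 4).
Hence P_j = 1·3^j + 4.
P_{20} = 1·3^{20} + 4 = 1·3486784401 + 4 = 3486784405.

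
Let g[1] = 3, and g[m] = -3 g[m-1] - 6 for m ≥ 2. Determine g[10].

g[2] = -3*3 - 6 = -15
g[3] = -3*(-15) - 6 = 39
g[4] = -3*39 - 6 = -123
g[5] = -3*(-123) - 6 = 363
g[6] = -3*363 - 6 = -1095
g[7] = -3*(-1095) - 6 = 3279
g[8] = -3*3279 - 6 = -9843
g[9] = -3*(-9843) - 6 = 29523
g[10] = -3*29523 - 6 = -88575

-88575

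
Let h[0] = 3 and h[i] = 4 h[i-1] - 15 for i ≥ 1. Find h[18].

The fixed point is -15/(1 - 4) = 5, so h[i] - 5 = 4(h[i-1] - 5).
Hence h[i] = -2·4^i + 5.
h[18] = -2·4^{18} + 5 = -2·68719476736 + 5 = -137438953467.

-137438953467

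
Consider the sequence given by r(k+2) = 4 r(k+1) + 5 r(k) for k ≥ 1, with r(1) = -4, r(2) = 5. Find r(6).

r(3) = 4·5 + 5·(-4) = 0
r(4) = 4·0 + 5·5 = 25
r(5) = 4·25 + 5·0 = 100
r(6) = 4·100 + 5·25 = 525

525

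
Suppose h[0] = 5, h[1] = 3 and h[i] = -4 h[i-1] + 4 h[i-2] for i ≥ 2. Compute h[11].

-6714368

h[2] = -4·3 + 4·5 = 8
h[3] = -4·8 + 4·3 = -20
h[4] = -4·(-20) + 4·8 = 112
h[5] = -4·112 + 4·(-20) = -528
h[6] = -4·(-528) + 4·112 = 2560
h[7] = -4·2560 + 4·(-528) = -12352
h[8] = -4·(-12352) + 4·2560 = 59648
h[9] = -4·59648 + 4·(-12352) = -288000
h[10] = -4·(-288000) + 4·59648 = 1390592
h[11] = -4·1390592 + 4·(-288000) = -6714368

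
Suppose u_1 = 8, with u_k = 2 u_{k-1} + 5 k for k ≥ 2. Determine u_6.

696

u_2 = 2(8) + 10 = 26
u_3 = 2(26) + 15 = 67
u_4 = 2(67) + 20 = 154
u_5 = 2(154) + 25 = 333
u_6 = 2(333) + 30 = 696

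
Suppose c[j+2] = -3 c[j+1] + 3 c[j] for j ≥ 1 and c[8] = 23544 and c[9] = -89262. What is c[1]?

Rearranging, c[j-2] = (c[j] + 3 c[j-1]) / 3.
c[7] = (-89262 + 3(23544)) / 3 = -18630/3 = -6210
c[6] = (23544 + 3(-6210)) / 3 = 4914/3 = 1638
c[5] = (-6210 + 3(1638)) / 3 = -1296/3 = -432
c[4] = (1638 + 3(-432)) / 3 = 342/3 = 114
c[3] = (-432 + 3(114)) / 3 = -90/3 = -30
c[2] = (114 + 3(-30)) / 3 = 24/3 = 8
c[1] = (-30 + 3(8)) / 3 = -6/3 = -2

-2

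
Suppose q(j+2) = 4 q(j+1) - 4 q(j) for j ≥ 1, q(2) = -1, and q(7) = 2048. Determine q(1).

Let q(1) = y.
q(3) = -4 - 4y
q(4) = -12 - 16y
q(5) = -32 - 48y
q(6) = -80 - 128y
q(7) = -192 - 320y
So -192 - 320y = 2048, giving y = -7.

-7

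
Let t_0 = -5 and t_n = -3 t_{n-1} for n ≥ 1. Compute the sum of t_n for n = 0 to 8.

-24605

t_1 = -3*(-5) = 15
t_2 = -3*15 = -45
t_3 = -3*(-45) = 135
t_4 = -3*135 = -405
t_5 = -3*(-405) = 1215
t_6 = -3*1215 = -3645
t_7 = -3*(-3645) = 10935
t_8 = -3*10935 = -32805
Sum = (-5) + 15 + (-45) + 135 + (-405) + 1215 + (-3645) + 10935 + (-32805) = -24605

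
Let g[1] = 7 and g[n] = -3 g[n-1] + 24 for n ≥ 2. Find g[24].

The fixed point is 24/(1 + 3) = 6, so g[n] - 6 = -3(g[n-1] - 6).
Hence g[n] = 1·(-3)^{n-1} + 6.
g[24] = 1·(-3)^{23} + 6 = 1·-94143178827 + 6 = -94143178821.

-94143178821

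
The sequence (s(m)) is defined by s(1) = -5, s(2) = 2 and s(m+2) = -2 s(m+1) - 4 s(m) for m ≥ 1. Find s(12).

8192

s(3) = -2*2 - 4*(-5) = 16
s(4) = -2*16 - 4*2 = -40
s(5) = -2*(-40) - 4*16 = 16
s(6) = -2*16 - 4*(-40) = 128
s(7) = -2*128 - 4*16 = -320
s(8) = -2*(-320) - 4*128 = 128
s(9) = -2*128 - 4*(-320) = 1024
s(10) = -2*1024 - 4*128 = -2560
s(11) = -2*(-2560) - 4*1024 = 1024
s(12) = -2*1024 - 4*(-2560) = 8192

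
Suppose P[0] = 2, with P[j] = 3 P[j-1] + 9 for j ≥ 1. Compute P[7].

14211

P[1] = 3(2) + 9 = 15
P[2] = 3(15) + 9 = 54
P[3] = 3(54) + 9 = 171
P[4] = 3(171) + 9 = 522
P[5] = 3(522) + 9 = 1575
P[6] = 3(1575) + 9 = 4734
P[7] = 3(4734) + 9 = 14211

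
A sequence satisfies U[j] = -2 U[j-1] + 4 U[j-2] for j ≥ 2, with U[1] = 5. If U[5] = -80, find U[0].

Let U[0] = v.
U[2] = -10 + 4v
U[3] = 40 - 8v
U[4] = -120 + 32v
U[5] = 400 - 96v
So 400 - 96v = -80, giving v = 5.

5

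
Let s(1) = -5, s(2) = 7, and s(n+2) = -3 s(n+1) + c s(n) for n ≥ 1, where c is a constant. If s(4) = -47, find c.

-5

s(3) = -21 - 5c
s(4) = 63 + 22c
So 63 + 22c = -47, giving c = -5.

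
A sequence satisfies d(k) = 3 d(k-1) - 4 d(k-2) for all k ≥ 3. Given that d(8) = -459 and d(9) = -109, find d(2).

Rearranging, d(k-2) = (d(k) - 3 d(k-1)) / -4.
d(7) = (-109 - 3*(-459)) / -4 = 1268/-4 = -317
d(6) = (-459 - 3*(-317)) / -4 = 492/-4 = -123
d(5) = (-317 - 3*(-123)) / -4 = 52/-4 = -13
d(4) = (-123 - 3*(-13)) / -4 = -84/-4 = 21
d(3) = (-13 - 3*21) / -4 = -76/-4 = 19
d(2) = (21 - 3*19) / -4 = -36/-4 = 9

9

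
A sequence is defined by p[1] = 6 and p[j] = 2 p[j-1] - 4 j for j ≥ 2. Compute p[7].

p[2] = 2*6 - 8 = 4
p[3] = 2*4 - 12 = -4
p[4] = 2*(-4) - 16 = -24
p[5] = 2*(-24) - 20 = -68
p[6] = 2*(-68) - 24 = -160
p[7] = 2*(-160) - 28 = -348

-348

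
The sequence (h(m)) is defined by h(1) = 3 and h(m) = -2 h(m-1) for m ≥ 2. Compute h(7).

192

h(2) = -2·3 = -6
h(3) = -2·(-6) = 12
h(4) = -2·12 = -24
h(5) = -2·(-24) = 48
h(6) = -2·48 = -96
h(7) = -2·(-96) = 192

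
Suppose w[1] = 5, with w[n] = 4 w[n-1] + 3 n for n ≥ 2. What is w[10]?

1922378

w[2] = 4·5 + 6 = 26
w[3] = 4·26 + 9 = 113
w[4] = 4·113 + 12 = 464
w[5] = 4·464 + 15 = 1871
w[6] = 4·1871 + 18 = 7502
w[7] = 4·7502 + 21 = 30029
w[8] = 4·30029 + 24 = 120140
w[9] = 4·120140 + 27 = 480587
w[10] = 4·480587 + 30 = 1922378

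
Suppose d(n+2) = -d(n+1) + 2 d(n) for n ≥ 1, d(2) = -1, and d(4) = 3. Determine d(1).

Let d(1) = x.
d(3) = 1 + 2x
d(4) = -3 - 2x
So -3 - 2x = 3, giving x = -3.

-3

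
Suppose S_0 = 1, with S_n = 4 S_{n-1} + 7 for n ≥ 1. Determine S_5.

3411

S_1 = 4(1) + 7 = 11
S_2 = 4(11) + 7 = 51
S_3 = 4(51) + 7 = 211
S_4 = 4(211) + 7 = 851
S_5 = 4(851) + 7 = 3411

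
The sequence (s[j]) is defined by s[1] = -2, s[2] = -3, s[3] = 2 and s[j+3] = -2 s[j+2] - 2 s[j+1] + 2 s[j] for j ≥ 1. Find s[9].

80

s[4] = -2(2) - 2(-3) + 2(-2) = -2
s[5] = -2(-2) - 2(2) + 2(-3) = -6
s[6] = -2(-6) - 2(-2) + 2(2) = 20
s[7] = -2(20) - 2(-6) + 2(-2) = -32
s[8] = -2(-32) - 2(20) + 2(-6) = 12
s[9] = -2(12) - 2(-32) + 2(20) = 80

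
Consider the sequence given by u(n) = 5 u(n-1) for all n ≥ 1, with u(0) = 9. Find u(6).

140625

u(1) = 5*9 = 45
u(2) = 5*45 = 225
u(3) = 5*225 = 1125
u(4) = 5*1125 = 5625
u(5) = 5*5625 = 28125
u(6) = 5*28125 = 140625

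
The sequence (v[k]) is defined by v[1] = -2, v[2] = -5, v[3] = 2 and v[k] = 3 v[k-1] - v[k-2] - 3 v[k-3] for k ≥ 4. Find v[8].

815

v[4] = 3(2) - (-5) - 3(-2) = 17
v[5] = 3(17) - 2 - 3(-5) = 64
v[6] = 3(64) - 17 - 3(2) = 169
v[7] = 3(169) - 64 - 3(17) = 392
v[8] = 3(392) - 169 - 3(64) = 815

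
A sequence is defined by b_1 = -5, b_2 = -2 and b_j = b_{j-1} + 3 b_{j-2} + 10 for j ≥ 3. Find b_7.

-45

b_3 = (-2) + 3·(-5) + 10 = -7
b_4 = (-7) + 3·(-2) + 10 = -3
b_5 = (-3) + 3·(-7) + 10 = -14
b_6 = (-14) + 3·(-3) + 10 = -13
b_7 = (-13) + 3·(-14) + 10 = -45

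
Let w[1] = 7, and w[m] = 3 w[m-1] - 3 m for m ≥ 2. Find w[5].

273

w[2] = 3·7 - 6 = 15
w[3] = 3·15 - 9 = 36
w[4] = 3·36 - 12 = 96
w[5] = 3·96 - 15 = 273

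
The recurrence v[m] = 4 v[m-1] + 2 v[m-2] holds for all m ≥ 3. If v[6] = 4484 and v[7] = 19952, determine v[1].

8

Rearranging, v[m-2] = (v[m] - 4 v[m-1]) / 2.
v[5] = (19952 - 4(4484)) / 2 = 2016/2 = 1008
v[4] = (4484 - 4(1008)) / 2 = 452/2 = 226
v[3] = (1008 - 4(226)) / 2 = 104/2 = 52
v[2] = (226 - 4(52)) / 2 = 18/2 = 9
v[1] = (52 - 4(9)) / 2 = 16/2 = 8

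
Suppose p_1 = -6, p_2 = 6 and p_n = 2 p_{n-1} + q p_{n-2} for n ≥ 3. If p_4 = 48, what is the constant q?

p_3 = 12 - 6q
p_4 = 24 - 6q
So 24 - 6q = 48, giving q = -4.

-4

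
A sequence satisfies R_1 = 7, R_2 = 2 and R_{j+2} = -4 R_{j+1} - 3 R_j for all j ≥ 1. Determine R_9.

-29513

R_3 = -4*2 - 3*7 = -29
R_4 = -4*(-29) - 3*2 = 110
R_5 = -4*110 - 3*(-29) = -353
R_6 = -4*(-353) - 3*110 = 1082
R_7 = -4*1082 - 3*(-353) = -3269
R_8 = -4*(-3269) - 3*1082 = 9830
R_9 = -4*9830 - 3*(-3269) = -29513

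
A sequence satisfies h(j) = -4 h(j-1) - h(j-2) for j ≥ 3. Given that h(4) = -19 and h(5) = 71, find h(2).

-1

Rearranging, h(j-2) = -(h(j) + 4 h(j-1)).
h(3) = -(71 + 4·(-19)) = 5
h(2) = -(-19 + 4·5) = -1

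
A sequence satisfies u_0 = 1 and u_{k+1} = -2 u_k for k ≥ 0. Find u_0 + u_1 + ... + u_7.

-85

u_1 = -2*1 = -2
u_2 = -2*(-2) = 4
u_3 = -2*4 = -8
u_4 = -2*(-8) = 16
u_5 = -2*16 = -32
u_6 = -2*(-32) = 64
u_7 = -2*64 = -128
Sum = 1 + (-2) + 4 + (-8) + 16 + (-32) + 64 + (-128) = -85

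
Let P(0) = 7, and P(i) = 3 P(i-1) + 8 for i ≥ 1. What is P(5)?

P(1) = 3·7 + 8 = 29
P(2) = 3·29 + 8 = 95
P(3) = 3·95 + 8 = 293
P(4) = 3·293 + 8 = 887
P(5) = 3·887 + 8 = 2669

2669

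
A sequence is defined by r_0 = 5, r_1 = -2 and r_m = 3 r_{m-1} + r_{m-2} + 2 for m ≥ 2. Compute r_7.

r_2 = 3(-2) + 5 + 2 = 1
r_3 = 3(1) + (-2) + 2 = 3
r_4 = 3(3) + 1 + 2 = 12
r_5 = 3(12) + 3 + 2 = 41
r_6 = 3(41) + 12 + 2 = 137
r_7 = 3(137) + 41 + 2 = 454

454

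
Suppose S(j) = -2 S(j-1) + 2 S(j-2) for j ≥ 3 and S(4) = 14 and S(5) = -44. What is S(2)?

-1

Rearranging, S(j-2) = (S(j) + 2 S(j-1)) / 2.
S(3) = (-44 + 2(14)) / 2 = -16/2 = -8
S(2) = (14 + 2(-8)) / 2 = -2/2 = -1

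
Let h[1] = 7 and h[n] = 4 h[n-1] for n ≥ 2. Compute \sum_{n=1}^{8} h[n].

h[2] = 4*7 = 28
h[3] = 4*28 = 112
h[4] = 4*112 = 448
h[5] = 4*448 = 1792
h[6] = 4*1792 = 7168
h[7] = 4*7168 = 28672
h[8] = 4*28672 = 114688
Sum = 7 + 28 + 112 + 448 + 1792 + 7168 + 28672 + 114688 = 152915

152915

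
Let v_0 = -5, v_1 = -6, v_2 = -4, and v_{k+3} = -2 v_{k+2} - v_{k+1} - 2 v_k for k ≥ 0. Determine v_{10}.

-1840

v_3 = -2(-4) - (-6) - 2(-5) = 24
v_4 = -2(24) - (-4) - 2(-6) = -32
v_5 = -2(-32) - 24 - 2(-4) = 48
v_6 = -2(48) - (-32) - 2(24) = -112
v_7 = -2(-112) - 48 - 2(-32) = 240
v_8 = -2(240) - (-112) - 2(48) = -464
v_9 = -2(-464) - 240 - 2(-112) = 912
v_{10} = -2(912) - (-464) - 2(240) = -1840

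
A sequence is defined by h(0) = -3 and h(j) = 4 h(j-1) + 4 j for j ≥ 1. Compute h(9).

-320412

h(1) = 4(-3) + 4 = -8
h(2) = 4(-8) + 8 = -24
h(3) = 4(-24) + 12 = -84
h(4) = 4(-84) + 16 = -320
h(5) = 4(-320) + 20 = -1260
h(6) = 4(-1260) + 24 = -5016
h(7) = 4(-5016) + 28 = -20036
h(8) = 4(-20036) + 32 = -80112
h(9) = 4(-80112) + 36 = -320412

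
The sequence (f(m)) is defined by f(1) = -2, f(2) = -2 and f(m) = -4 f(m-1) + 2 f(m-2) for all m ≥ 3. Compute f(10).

-153632

f(3) = -4*(-2) + 2*(-2) = 4
f(4) = -4*4 + 2*(-2) = -20
f(5) = -4*(-20) + 2*4 = 88
f(6) = -4*88 + 2*(-20) = -392
f(7) = -4*(-392) + 2*88 = 1744
f(8) = -4*1744 + 2*(-392) = -7760
f(9) = -4*(-7760) + 2*1744 = 34528
f(10) = -4*34528 + 2*(-7760) = -153632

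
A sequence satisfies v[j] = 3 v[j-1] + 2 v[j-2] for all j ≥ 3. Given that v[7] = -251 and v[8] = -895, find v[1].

8

Rearranging, v[j-2] = (v[j] - 3 v[j-1]) / 2.
v[6] = (-895 - 3·(-251)) / 2 = -142/2 = -71
v[5] = (-251 - 3·(-71)) / 2 = -38/2 = -19
v[4] = (-71 - 3·(-19)) / 2 = -14/2 = -7
v[3] = (-19 - 3·(-7)) / 2 = 2/2 = 1
v[2] = (-7 - 3·1) / 2 = -10/2 = -5
v[1] = (1 - 3·(-5)) / 2 = 16/2 = 8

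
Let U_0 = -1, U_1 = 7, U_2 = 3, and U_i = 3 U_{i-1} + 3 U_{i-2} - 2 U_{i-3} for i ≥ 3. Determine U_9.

64520

U_3 = 3*3 + 3*7 - 2*(-1) = 32
U_4 = 3*32 + 3*3 - 2*7 = 91
U_5 = 3*91 + 3*32 - 2*3 = 363
U_6 = 3*363 + 3*91 - 2*32 = 1298
U_7 = 3*1298 + 3*363 - 2*91 = 4801
U_8 = 3*4801 + 3*1298 - 2*363 = 17571
U_9 = 3*17571 + 3*4801 - 2*1298 = 64520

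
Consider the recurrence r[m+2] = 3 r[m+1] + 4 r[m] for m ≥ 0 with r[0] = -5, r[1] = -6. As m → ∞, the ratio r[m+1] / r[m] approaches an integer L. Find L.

The characteristic equation is r^2 - 3r - 4 = 0, which factors as (r - 4)(r + 1) = 0.
So the roots are 4 and -1. Since |4| > |-1| and the coefficient of 4^m is non-zero, the ratio tends to 4.

4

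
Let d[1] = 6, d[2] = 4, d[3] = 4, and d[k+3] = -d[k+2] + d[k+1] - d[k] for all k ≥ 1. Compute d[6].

d[4] = -4 + 4 - 6 = -6
d[5] = -(-6) + 4 - 4 = 6
d[6] = -6 + (-6) - 4 = -16

-16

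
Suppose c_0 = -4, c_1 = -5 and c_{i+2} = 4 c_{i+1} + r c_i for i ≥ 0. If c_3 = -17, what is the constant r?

c_2 = -20 - 4r
c_3 = -80 - 21r
So -80 - 21r = -17, giving r = -3.

-3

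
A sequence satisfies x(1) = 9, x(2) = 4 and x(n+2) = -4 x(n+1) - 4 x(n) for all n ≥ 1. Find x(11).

x(3) = -4·4 - 4·9 = -52
x(4) = -4·(-52) - 4·4 = 192
x(5) = -4·192 - 4·(-52) = -560
x(6) = -4·(-560) - 4·192 = 1472
x(7) = -4·1472 - 4·(-560) = -3648
x(8) = -4·(-3648) - 4·1472 = 8704
x(9) = -4·8704 - 4·(-3648) = -20224
x(10) = -4·(-20224) - 4·8704 = 46080
x(11) = -4·46080 - 4·(-20224) = -103424

-103424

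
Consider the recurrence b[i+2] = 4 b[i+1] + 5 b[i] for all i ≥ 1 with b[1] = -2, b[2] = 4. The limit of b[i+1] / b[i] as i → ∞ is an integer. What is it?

The characteristic equation is r^2 - 4r - 5 = 0, which factors as (r - 5)(r + 1) = 0.
So the roots are 5 and -1. Since |5| > |-1| and the coefficient of 5^i is non-zero, the ratio tends to 5.

5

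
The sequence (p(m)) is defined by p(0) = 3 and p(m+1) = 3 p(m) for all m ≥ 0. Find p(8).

19683

p(1) = 3(3) = 9
p(2) = 3(9) = 27
p(3) = 3(27) = 81
p(4) = 3(81) = 243
p(5) = 3(243) = 729
p(6) = 3(729) = 2187
p(7) = 3(2187) = 6561
p(8) = 3(6561) = 19683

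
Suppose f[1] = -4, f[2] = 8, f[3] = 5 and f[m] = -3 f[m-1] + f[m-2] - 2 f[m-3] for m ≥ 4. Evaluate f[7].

f[4] = -3·5 + 8 - 2·(-4) = 1
f[5] = -3·1 + 5 - 2·8 = -14
f[6] = -3·(-14) + 1 - 2·5 = 33
f[7] = -3·33 + (-14) - 2·1 = -115

-115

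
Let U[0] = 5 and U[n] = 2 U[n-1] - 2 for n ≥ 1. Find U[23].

25165826

The fixed point is -2/(1 - 2) = 2, so U[n] - 2 = 2(U[n-1] - 2).
Hence U[n] = 3·2^n + 2.
U[23] = 3·2^{23} + 2 = 3·8388608 + 2 = 25165826.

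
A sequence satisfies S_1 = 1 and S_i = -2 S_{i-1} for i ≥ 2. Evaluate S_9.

S_2 = -2(1) = -2
S_3 = -2(-2) = 4
S_4 = -2(4) = -8
S_5 = -2(-8) = 16
S_6 = -2(16) = -32
S_7 = -2(-32) = 64
S_8 = -2(64) = -128
S_9 = -2(-128) = 256

256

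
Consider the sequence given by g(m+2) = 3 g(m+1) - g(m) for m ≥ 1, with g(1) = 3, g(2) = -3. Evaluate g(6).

-228

g(3) = 3*(-3) - 3 = -12
g(4) = 3*(-12) - (-3) = -33
g(5) = 3*(-33) - (-12) = -87
g(6) = 3*(-87) - (-33) = -228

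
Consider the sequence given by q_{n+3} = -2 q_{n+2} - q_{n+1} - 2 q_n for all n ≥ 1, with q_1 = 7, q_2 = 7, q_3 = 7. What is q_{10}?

q_4 = -2·7 - 7 - 2·7 = -35
q_5 = -2·(-35) - 7 - 2·7 = 49
q_6 = -2·49 - (-35) - 2·7 = -77
q_7 = -2·(-77) - 49 - 2·(-35) = 175
q_8 = -2·175 - (-77) - 2·49 = -371
q_9 = -2·(-371) - 175 - 2·(-77) = 721
q_{10} = -2·721 - (-371) - 2·175 = -1421

-1421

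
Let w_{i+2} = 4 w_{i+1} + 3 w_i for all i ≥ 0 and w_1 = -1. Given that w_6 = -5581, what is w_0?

-3

Let w_0 = y.
w_2 = -4 + 3y
w_3 = -19 + 12y
w_4 = -88 + 57y
w_5 = -409 + 264y
w_6 = -1900 + 1227y
So -1900 + 1227y = -5581, giving y = -3.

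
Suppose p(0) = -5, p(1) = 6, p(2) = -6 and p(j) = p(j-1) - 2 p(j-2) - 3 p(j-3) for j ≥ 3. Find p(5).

15

p(3) = (-6) - 2(6) - 3(-5) = -3
p(4) = (-3) - 2(-6) - 3(6) = -9
p(5) = (-9) - 2(-3) - 3(-6) = 15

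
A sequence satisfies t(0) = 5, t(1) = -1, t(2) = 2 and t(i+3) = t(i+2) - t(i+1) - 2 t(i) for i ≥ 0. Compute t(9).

-43

t(3) = 2 - (-1) - 2*5 = -7
t(4) = (-7) - 2 - 2*(-1) = -7
t(5) = (-7) - (-7) - 2*2 = -4
t(6) = (-4) - (-7) - 2*(-7) = 17
t(7) = 17 - (-4) - 2*(-7) = 35
t(8) = 35 - 17 - 2*(-4) = 26
t(9) = 26 - 35 - 2*17 = -43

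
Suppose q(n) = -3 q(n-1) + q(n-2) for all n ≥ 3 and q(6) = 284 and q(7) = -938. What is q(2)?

2

Rearranging, q(n-2) = q(n) + 3 q(n-1).
q(5) = -938 + 3(284) = -86
q(4) = 284 + 3(-86) = 26
q(3) = -86 + 3(26) = -8
q(2) = 26 + 3(-8) = 2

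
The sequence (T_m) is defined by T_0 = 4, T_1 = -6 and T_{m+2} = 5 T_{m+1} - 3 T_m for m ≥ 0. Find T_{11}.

-22813842

T_2 = 5(-6) - 3(4) = -42
T_3 = 5(-42) - 3(-6) = -192
T_4 = 5(-192) - 3(-42) = -834
T_5 = 5(-834) - 3(-192) = -3594
T_6 = 5(-3594) - 3(-834) = -15468
T_7 = 5(-15468) - 3(-3594) = -66558
T_8 = 5(-66558) - 3(-15468) = -286386
T_9 = 5(-286386) - 3(-66558) = -1232256
T_{10} = 5(-1232256) - 3(-286386) = -5302122
T_{11} = 5(-5302122) - 3(-1232256) = -22813842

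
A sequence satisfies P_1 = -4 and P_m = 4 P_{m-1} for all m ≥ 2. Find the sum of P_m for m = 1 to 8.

P_2 = 4·(-4) = -16
P_3 = 4·(-16) = -64
P_4 = 4·(-64) = -256
P_5 = 4·(-256) = -1024
P_6 = 4·(-1024) = -4096
P_7 = 4·(-4096) = -16384
P_8 = 4·(-16384) = -65536
Sum = (-4) + (-16) + (-64) + (-256) + (-1024) + (-4096) + (-16384) + (-65536) = -87380

-87380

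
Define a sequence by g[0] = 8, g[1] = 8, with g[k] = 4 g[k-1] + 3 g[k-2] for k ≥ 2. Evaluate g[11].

g[2] = 4*8 + 3*8 = 56
g[3] = 4*56 + 3*8 = 248
g[4] = 4*248 + 3*56 = 1160
g[5] = 4*1160 + 3*248 = 5384
g[6] = 4*5384 + 3*1160 = 25016
g[7] = 4*25016 + 3*5384 = 116216
g[8] = 4*116216 + 3*25016 = 539912
g[9] = 4*539912 + 3*116216 = 2508296
g[10] = 4*2508296 + 3*539912 = 11652920
g[11] = 4*11652920 + 3*2508296 = 54136568

54136568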